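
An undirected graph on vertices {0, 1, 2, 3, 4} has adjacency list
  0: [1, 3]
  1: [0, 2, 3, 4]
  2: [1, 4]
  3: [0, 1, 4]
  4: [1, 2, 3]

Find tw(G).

A width-2 tree decomposition is:
Bags: B1 = {1, 3, 4}  B2 = {0, 1, 3}  B3 = {1, 2, 4}
Tree: B1–B2, B1–B3
Every bag has size at most 3, so the width is 3 − 1 = 2 and tw(G) ≤ 2. For the lower bound, the 3 vertices {1, 2, 4} are pairwise adjacent, and any tree decomposition puts a clique entirely inside one bag — forcing width ≥ 2. The upper and lower bounds meet at 2, so that is the treewidth.

2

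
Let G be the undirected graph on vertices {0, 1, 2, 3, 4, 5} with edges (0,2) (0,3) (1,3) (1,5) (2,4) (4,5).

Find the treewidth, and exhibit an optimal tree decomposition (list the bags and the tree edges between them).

The largest bag has 3 vertices, giving width 2; this decomposition certifies tw(G) ≤ 2. For the lower bound, G contains the cycle 1–3–0–2–4–5–1, so G is not a forest; only forests have treewidth ≤ 1, hence tw(G) ≥ 2. Combining the bounds, tw(G) = 2.

Treewidth 2.
Bags: B1 = {0, 1, 3}  B2 = {0, 1, 2}  B3 = {1, 2, 4}  B4 = {1, 4, 5}
Tree: B1–B2, B2–B3, B3–B4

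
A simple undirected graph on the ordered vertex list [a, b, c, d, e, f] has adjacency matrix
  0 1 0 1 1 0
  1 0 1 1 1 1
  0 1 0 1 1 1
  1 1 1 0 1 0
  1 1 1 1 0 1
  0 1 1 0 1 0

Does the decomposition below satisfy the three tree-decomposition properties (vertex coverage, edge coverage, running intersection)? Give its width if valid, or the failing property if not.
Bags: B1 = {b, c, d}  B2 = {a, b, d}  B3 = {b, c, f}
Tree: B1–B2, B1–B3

No — vertex e appears in no bag.

A tree decomposition must satisfy three properties: every vertex lies in some bag; for every edge, both endpoints lie together in some bag; and for every vertex, the bags containing it form a connected subtree. Here vertex e appears in no bag, so the decomposition is invalid.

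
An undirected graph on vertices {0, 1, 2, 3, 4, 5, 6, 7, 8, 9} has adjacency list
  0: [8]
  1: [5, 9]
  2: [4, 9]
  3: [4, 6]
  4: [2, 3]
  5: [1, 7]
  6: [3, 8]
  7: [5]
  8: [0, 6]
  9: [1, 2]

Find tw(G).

1

A width-1 tree decomposition is:
Bags: B1 = {5, 7}  B2 = {1, 5}  B3 = {1, 9}  B4 = {2, 9}  B5 = {2, 4}  B6 = {3, 4}  B7 = {3, 6}  B8 = {6, 8}  B9 = {0, 8}
Tree: B1–B2, B2–B3, B3–B4, B4–B5, B5–B6, B6–B7, B7–B8, B8–B9
Each bag holds 2 vertices, so the decomposition has width 1, which upper-bounds the treewidth. Any graph with an edge has treewidth ≥ 1, and G has the edge 7–5. Therefore the treewidth is 1.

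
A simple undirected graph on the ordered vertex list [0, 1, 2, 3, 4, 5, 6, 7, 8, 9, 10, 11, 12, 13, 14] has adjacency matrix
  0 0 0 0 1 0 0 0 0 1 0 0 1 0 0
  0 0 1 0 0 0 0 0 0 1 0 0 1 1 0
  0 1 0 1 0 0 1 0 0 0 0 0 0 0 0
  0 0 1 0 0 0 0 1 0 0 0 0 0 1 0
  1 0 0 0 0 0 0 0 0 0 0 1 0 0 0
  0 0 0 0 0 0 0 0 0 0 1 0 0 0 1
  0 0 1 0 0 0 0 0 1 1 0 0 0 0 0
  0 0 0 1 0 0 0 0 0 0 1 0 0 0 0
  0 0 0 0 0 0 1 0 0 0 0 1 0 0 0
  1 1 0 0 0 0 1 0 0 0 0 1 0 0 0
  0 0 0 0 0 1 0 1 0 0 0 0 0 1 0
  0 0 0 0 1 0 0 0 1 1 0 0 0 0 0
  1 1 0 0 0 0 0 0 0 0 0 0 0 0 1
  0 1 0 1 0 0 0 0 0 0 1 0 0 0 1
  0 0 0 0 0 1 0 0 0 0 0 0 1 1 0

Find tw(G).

A width-3 tree decomposition is:
Bags: B1 = {4, 6, 8, 11}  B2 = {4, 6, 9, 11}  B3 = {0, 4, 6, 9}  B4 = {0, 2, 6, 9}  B5 = {0, 1, 2, 9}  B6 = {0, 1, 2, 12}  B7 = {1, 2, 3, 12}  B8 = {1, 3, 12, 13}  B9 = {3, 12, 13, 14}  B10 = {3, 7, 13, 14}  B11 = {7, 10, 13, 14}  B12 = {5, 7, 10, 14}
Tree: B1–B2, B2–B3, B3–B4, B4–B5, B5–B6, B6–B7, B7–B8, B8–B9, B9–B10, B10–B11, B11–B12
The largest bag has 4 vertices, giving width 3; this decomposition certifies tw(G) ≤ 3. For the lower bound: the 4 vertex sets {4,8,11}, {6}, {9}, {0,1,2,12} are disjoint, each induces a connected subgraph, and every pair is joined by at least one edge of G. Contracting each set to a single vertex therefore yields K_{4} as a minor, and since treewidth is minor-monotone, tw(G) ≥ tw(K_{4}) = 3. Combining the bounds, tw(G) = 3.

3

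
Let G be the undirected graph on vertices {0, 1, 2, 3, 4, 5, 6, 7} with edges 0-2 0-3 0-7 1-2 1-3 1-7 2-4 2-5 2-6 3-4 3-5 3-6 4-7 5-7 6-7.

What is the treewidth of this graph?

3

A width-3 tree decomposition is:
Bags: B1 = {0, 2, 3, 7}  B2 = {2, 3, 5, 7}  B3 = {2, 3, 4, 7}  B4 = {2, 3, 6, 7}  B5 = {1, 2, 3, 7}
Tree: B1–B2, B2–B3, B3–B4, B4–B5
The largest bag has 4 vertices, giving width 3; this decomposition certifies tw(G) ≤ 3. For the lower bound: the 4 vertex sets {0,7}, {2,5}, {3}, {4} are disjoint, each induces a connected subgraph, and every pair is joined by at least one edge of G. Contracting each set to a single vertex therefore yields K_{4} as a minor, and since treewidth is minor-monotone, tw(G) ≥ tw(K_{4}) = 3. Therefore the treewidth is 3.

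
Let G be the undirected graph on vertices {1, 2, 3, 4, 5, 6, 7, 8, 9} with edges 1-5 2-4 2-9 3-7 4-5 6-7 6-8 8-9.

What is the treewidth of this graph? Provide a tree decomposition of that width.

The largest bag has 2 vertices, giving width 1; this decomposition certifies tw(G) ≤ 1. Any graph with an edge has treewidth ≥ 1, and G has the edge 3–7. Hence tw(G) = 1 exactly.

Treewidth 1.
Bags: B1 = {3, 7}  B2 = {6, 7}  B3 = {6, 8}  B4 = {8, 9}  B5 = {2, 9}  B6 = {2, 4}  B7 = {4, 5}  B8 = {1, 5}
Tree: B1–B2, B2–B3, B3–B4, B4–B5, B5–B6, B6–B7, B7–B8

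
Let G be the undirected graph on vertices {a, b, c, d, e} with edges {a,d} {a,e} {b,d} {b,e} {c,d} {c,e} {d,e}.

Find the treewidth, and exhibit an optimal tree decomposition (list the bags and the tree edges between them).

The largest bag has 3 vertices, giving width 2; this decomposition certifies tw(G) ≤ 2. On the other hand G contains the 3-clique {c, d, e}. A clique must lie in a single bag of any decomposition, so no decomposition can have width below 2. Therefore the treewidth is 2.

Treewidth 2.
Bags: B1 = {a, d, e}  B2 = {c, d, e}  B3 = {b, d, e}
Tree: B1–B2, B1–B3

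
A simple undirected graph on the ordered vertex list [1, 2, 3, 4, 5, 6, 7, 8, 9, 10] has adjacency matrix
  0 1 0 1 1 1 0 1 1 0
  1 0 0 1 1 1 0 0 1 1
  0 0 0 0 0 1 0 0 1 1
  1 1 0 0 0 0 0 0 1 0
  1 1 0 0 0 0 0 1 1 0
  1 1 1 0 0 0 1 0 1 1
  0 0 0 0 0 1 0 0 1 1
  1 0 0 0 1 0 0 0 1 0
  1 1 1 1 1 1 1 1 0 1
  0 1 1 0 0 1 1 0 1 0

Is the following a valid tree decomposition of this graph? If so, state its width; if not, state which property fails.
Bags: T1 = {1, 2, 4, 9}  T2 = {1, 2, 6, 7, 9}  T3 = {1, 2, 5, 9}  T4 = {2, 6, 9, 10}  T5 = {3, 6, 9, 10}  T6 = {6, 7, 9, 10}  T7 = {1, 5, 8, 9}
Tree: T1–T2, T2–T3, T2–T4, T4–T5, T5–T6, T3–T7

A tree decomposition must satisfy three properties: every vertex lies in some bag; for every edge, both endpoints lie together in some bag; and for every vertex, the bags containing it form a connected subtree. Here bags containing vertex 7 are not connected in the tree, so the decomposition is invalid.

No — bags containing vertex 7 are not connected in the tree.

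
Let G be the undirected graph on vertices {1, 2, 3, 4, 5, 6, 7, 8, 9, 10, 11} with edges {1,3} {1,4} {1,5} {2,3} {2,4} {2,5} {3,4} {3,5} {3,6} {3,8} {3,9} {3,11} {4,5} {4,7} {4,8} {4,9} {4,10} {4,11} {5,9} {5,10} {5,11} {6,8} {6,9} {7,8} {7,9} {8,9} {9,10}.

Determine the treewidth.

A width-3 tree decomposition is:
Bags: B1 = {1, 3, 4, 5}  B2 = {3, 4, 5, 9}  B3 = {3, 4, 5, 11}  B4 = {2, 3, 4, 5}  B5 = {3, 4, 8, 9}  B6 = {4, 7, 8, 9}  B7 = {4, 5, 9, 10}  B8 = {3, 6, 8, 9}
Tree: B1–B2, B2–B3, B3–B4, B2–B5, B5–B6, B2–B7, B5–B8
Every bag has size at most 4, so the width is 4 − 1 = 3 and tw(G) ≤ 3. Conversely, {4, 5, 9, 10} is a clique of size 4, and the vertices of any clique must share a bag in every tree decomposition; so some bag has ≥ 4 vertices and tw(G) ≥ 3. The upper and lower bounds meet at 3, so that is the treewidth.

3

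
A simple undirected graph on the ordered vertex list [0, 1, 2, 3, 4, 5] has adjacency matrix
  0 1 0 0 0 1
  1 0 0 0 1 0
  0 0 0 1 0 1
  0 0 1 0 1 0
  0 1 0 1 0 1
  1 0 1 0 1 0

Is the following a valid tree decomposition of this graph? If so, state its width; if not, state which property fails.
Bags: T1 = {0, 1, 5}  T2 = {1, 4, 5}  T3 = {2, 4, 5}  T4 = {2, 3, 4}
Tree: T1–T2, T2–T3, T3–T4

Every vertex of G appears in some bag (union = {0, 1, 2, 3, 4, 5}); every edge is covered by a bag; and for each vertex v the set of bags containing v is connected in the bag tree. The decomposition is therefore valid. The largest bag has 3 vertices, so the width is 2.

Yes; width 2.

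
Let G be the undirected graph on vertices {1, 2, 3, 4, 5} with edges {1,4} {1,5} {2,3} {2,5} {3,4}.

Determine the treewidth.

2

A width-2 tree decomposition is:
Bags: B1 = {2, 3, 5}  B2 = {3, 4, 5}  B3 = {1, 4, 5}
Tree: B1–B2, B2–B3
The largest bag has 3 vertices, giving width 2; this decomposition certifies tw(G) ≤ 2. Since 5–2–3–4–1–5 is a cycle in G, G is not acyclic. Forests are exactly the graphs of treewidth ≤ 1, so tw(G) ≥ 2. Combining the bounds, tw(G) = 2.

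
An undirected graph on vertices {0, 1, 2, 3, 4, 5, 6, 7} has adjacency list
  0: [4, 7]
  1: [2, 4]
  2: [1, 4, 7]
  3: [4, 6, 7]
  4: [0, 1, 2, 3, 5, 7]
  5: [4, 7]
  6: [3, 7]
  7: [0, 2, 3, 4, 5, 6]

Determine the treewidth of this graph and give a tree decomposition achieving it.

Every bag has size at most 3, so the width is 3 − 1 = 2 and tw(G) ≤ 2. Conversely, {1, 2, 4} is a clique of size 3, and the vertices of any clique must share a bag in every tree decomposition; so some bag has ≥ 3 vertices and tw(G) ≥ 2. Combining the bounds, tw(G) = 2.

Treewidth 2.
One such decomposition:
Bags: B1 = {1, 2, 4}  B2 = {2, 4, 7}  B3 = {3, 4, 7}  B4 = {0, 4, 7}  B5 = {3, 6, 7}  B6 = {4, 5, 7}
Tree: B1–B2, B2–B3, B3–B4, B3–B5, B2–B6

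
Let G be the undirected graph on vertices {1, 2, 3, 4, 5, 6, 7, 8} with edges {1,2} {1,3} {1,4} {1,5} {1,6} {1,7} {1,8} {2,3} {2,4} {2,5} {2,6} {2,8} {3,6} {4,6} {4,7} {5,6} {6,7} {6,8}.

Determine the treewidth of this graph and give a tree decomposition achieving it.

Treewidth 3.
One optimal decomposition is:
Bags: B1 = {1, 2, 3, 6}  B2 = {1, 2, 4, 6}  B3 = {1, 4, 6, 7}  B4 = {1, 2, 5, 6}  B5 = {1, 2, 6, 8}
Tree: B1–B2, B2–B3, B1–B4, B2–B5

Every bag has size at most 4, so the width is 4 − 1 = 3 and tw(G) ≤ 3. For the lower bound, the 4 vertices {1, 2, 6, 8} are pairwise adjacent, and any tree decomposition puts a clique entirely inside one bag — forcing width ≥ 3. Therefore the treewidth is 3.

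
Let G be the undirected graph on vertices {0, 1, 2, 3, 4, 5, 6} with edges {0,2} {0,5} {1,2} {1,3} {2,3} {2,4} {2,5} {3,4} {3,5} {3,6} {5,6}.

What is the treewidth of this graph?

2

A width-2 tree decomposition is:
Bags: B1 = {2, 3, 5}  B2 = {3, 5, 6}  B3 = {2, 3, 4}  B4 = {0, 2, 5}  B5 = {1, 2, 3}
Tree: B1–B2, B1–B3, B1–B4, B3–B5
Every bag has size at most 3, so the width is 3 − 1 = 2 and tw(G) ≤ 2. Conversely, {0, 2, 5} is a clique of size 3, and the vertices of any clique must share a bag in every tree decomposition; so some bag has ≥ 3 vertices and tw(G) ≥ 2. Therefore the treewidth is 2.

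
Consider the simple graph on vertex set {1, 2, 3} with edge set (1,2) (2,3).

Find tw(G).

A width-1 tree decomposition is:
Bags: B1 = {1, 2}  B2 = {2, 3}
Tree: B1–B2
Each bag holds 2 vertices, so the decomposition has width 1, which upper-bounds the treewidth. G has an edge, so its treewidth is at least 1. The upper and lower bounds meet at 1, so that is the treewidth.

1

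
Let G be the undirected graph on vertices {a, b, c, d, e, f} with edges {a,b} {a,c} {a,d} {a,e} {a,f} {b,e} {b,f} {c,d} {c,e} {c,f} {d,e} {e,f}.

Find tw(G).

A width-3 tree decomposition is:
Bags: B1 = {a, c, d, e}  B2 = {a, c, e, f}  B3 = {a, b, e, f}
Tree: B1–B2, B2–B3
The largest bag has 4 vertices, giving width 3; this decomposition certifies tw(G) ≤ 3. Conversely, {a, c, d, e} is a clique of size 4, and the vertices of any clique must share a bag in every tree decomposition; so some bag has ≥ 4 vertices and tw(G) ≥ 3. The upper and lower bounds meet at 3, so that is the treewidth.

3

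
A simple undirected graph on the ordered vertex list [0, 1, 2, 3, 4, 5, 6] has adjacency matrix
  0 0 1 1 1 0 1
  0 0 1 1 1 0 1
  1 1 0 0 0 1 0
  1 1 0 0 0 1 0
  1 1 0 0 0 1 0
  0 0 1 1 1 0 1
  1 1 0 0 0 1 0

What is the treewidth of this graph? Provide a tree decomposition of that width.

Treewidth 3.
One optimal decomposition is:
Bags: B1 = {0, 1, 3, 5}  B2 = {0, 1, 2, 5}  B3 = {0, 1, 4, 5}  B4 = {0, 1, 5, 6}
Tree: B1–B2, B2–B3, B3–B4

The largest bag has 4 vertices, giving width 3; this decomposition certifies tw(G) ≤ 3. For the lower bound: the 4 vertex sets {1,3}, {2,5}, {0}, {4} are disjoint, each induces a connected subgraph, and every pair is joined by at least one edge of G. Contracting each set to a single vertex therefore yields K_{4} as a minor, and since treewidth is minor-monotone, tw(G) ≥ tw(K_{4}) = 3. Therefore the treewidth is 3.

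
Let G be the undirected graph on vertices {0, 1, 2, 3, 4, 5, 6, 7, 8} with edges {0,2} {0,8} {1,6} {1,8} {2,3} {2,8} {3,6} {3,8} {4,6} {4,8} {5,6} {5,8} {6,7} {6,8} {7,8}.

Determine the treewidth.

2

A width-2 tree decomposition is:
Bags: B1 = {2, 3, 8}  B2 = {3, 6, 8}  B3 = {4, 6, 8}  B4 = {1, 6, 8}  B5 = {5, 6, 8}  B6 = {6, 7, 8}  B7 = {0, 2, 8}
Tree: B1–B2, B2–B3, B2–B4, B4–B5, B4–B6, B1–B7
Every bag has size at most 3, so the width is 3 − 1 = 2 and tw(G) ≤ 2. For the lower bound, the 3 vertices {0, 2, 8} are pairwise adjacent, and any tree decomposition puts a clique entirely inside one bag — forcing width ≥ 2. Therefore the treewidth is 2.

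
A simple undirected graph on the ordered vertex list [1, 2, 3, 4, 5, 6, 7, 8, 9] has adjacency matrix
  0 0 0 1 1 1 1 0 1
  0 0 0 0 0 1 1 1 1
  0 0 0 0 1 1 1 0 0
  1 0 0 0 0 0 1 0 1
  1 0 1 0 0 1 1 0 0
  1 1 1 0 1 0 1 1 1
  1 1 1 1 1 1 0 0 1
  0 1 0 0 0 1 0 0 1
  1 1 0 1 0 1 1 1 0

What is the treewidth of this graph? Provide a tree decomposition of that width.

Treewidth 3.
Bags: B1 = {1, 6, 7, 9}  B2 = {1, 5, 6, 7}  B3 = {2, 6, 7, 9}  B4 = {3, 5, 6, 7}  B5 = {1, 4, 7, 9}  B6 = {2, 6, 8, 9}
Tree: B1–B2, B1–B3, B2–B4, B1–B5, B3–B6

Each bag holds 4 vertices, so the decomposition has width 3, which upper-bounds the treewidth. Conversely, {1, 4, 7, 9} is a clique of size 4, and the vertices of any clique must share a bag in every tree decomposition; so some bag has ≥ 4 vertices and tw(G) ≥ 3. Hence tw(G) = 3 exactly.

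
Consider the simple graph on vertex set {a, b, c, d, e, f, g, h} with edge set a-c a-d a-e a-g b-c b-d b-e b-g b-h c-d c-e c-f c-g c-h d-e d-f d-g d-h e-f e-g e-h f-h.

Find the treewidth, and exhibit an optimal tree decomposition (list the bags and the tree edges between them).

Treewidth 4.
One optimal decomposition is:
Bags: B1 = {b, c, d, e, h}  B2 = {c, d, e, f, h}  B3 = {b, c, d, e, g}  B4 = {a, c, d, e, g}
Tree: B1–B2, B1–B3, B3–B4

The largest bag has 5 vertices, giving width 4; this decomposition certifies tw(G) ≤ 4. For the lower bound, the 5 vertices {a, c, d, e, g} are pairwise adjacent, and any tree decomposition puts a clique entirely inside one bag — forcing width ≥ 4. Therefore the treewidth is 4.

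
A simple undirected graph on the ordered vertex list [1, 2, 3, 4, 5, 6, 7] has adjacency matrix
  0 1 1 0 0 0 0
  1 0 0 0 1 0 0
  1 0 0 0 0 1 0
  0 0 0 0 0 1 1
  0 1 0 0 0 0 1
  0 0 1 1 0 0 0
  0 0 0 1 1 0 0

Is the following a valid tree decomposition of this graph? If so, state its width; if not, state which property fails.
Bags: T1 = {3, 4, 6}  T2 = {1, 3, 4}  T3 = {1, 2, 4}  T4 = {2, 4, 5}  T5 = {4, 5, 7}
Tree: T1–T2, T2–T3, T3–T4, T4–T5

Yes; width 2.

Checking the three conditions: (i) the bags cover all of {1, 2, 3, 4, 5, 6, 7}; (ii) for each edge, some bag contains both endpoints; (iii) the bags containing any fixed vertex form a subtree. All hold, so the decomposition is valid with width 3 − 1 = 2.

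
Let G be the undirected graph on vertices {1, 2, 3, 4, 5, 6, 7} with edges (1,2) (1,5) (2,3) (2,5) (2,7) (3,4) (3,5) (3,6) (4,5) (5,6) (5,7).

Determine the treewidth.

A width-2 tree decomposition is:
Bags: B1 = {3, 4, 5}  B2 = {3, 5, 6}  B3 = {2, 3, 5}  B4 = {2, 5, 7}  B5 = {1, 2, 5}
Tree: B1–B2, B2–B3, B3–B4, B3–B5
Every bag has size at most 3, so the width is 3 − 1 = 2 and tw(G) ≤ 2. For the lower bound, the 3 vertices {1, 2, 5} are pairwise adjacent, and any tree decomposition puts a clique entirely inside one bag — forcing width ≥ 2. Hence tw(G) = 2 exactly.

2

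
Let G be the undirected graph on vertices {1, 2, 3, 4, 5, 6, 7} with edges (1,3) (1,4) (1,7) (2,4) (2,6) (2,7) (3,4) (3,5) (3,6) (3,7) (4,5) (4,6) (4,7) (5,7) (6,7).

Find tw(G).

A width-3 tree decomposition is:
Bags: B1 = {1, 3, 4, 7}  B2 = {3, 4, 6, 7}  B3 = {3, 4, 5, 7}  B4 = {2, 4, 6, 7}
Tree: B1–B2, B1–B3, B2–B4
Each bag holds 4 vertices, so the decomposition has width 3, which upper-bounds the treewidth. For the lower bound, the 4 vertices {2, 4, 6, 7} are pairwise adjacent, and any tree decomposition puts a clique entirely inside one bag — forcing width ≥ 3. Hence tw(G) = 3 exactly.

3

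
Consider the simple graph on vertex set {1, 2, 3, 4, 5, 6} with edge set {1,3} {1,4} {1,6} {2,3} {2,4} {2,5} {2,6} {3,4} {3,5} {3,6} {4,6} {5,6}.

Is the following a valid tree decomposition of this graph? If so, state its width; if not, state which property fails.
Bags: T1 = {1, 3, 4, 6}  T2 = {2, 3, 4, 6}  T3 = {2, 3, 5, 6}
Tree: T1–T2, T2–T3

Every vertex of G appears in some bag (union = {1, 2, 3, 4, 5, 6}); every edge is covered by a bag; and for each vertex v the set of bags containing v is connected in the bag tree. The decomposition is therefore valid. The largest bag has 4 vertices, so the width is 3.

Yes; width 3.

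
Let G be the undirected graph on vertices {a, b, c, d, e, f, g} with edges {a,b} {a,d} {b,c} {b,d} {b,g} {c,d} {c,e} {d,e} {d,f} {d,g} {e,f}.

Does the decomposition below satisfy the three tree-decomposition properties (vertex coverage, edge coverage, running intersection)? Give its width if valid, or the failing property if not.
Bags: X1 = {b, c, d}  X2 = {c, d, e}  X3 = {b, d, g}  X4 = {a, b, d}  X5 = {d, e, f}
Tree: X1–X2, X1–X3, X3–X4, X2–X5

Yes; width 2.

Vertex coverage: the bags together contain {a, b, c, d, e, f, g}, the full vertex set. Edge coverage: each edge of G has both endpoints in at least one bag. Running intersection: for every vertex, the bags containing it form a connected subtree. All three properties hold, so this is a valid tree decomposition of width max|bag| − 1 = 2, and hence tw(G) ≤ 2.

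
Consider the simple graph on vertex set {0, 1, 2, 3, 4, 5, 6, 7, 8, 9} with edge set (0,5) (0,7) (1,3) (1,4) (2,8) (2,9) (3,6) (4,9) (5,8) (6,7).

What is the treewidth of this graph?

2

A width-2 tree decomposition is:
Bags: B1 = {0, 5, 7}  B2 = {5, 6, 7}  B3 = {3, 5, 6}  B4 = {1, 3, 5}  B5 = {1, 4, 5}  B6 = {4, 5, 9}  B7 = {2, 5, 9}  B8 = {2, 5, 8}
Tree: B1–B2, B2–B3, B3–B4, B4–B5, B5–B6, B6–B7, B7–B8
Each bag holds 3 vertices, so the decomposition has width 2, which upper-bounds the treewidth. The edges 5–0–7–6–3–1–4–9–2–8–5 form a cycle, so G is not a tree and its treewidth is at least 2. The upper and lower bounds meet at 2, so that is the treewidth.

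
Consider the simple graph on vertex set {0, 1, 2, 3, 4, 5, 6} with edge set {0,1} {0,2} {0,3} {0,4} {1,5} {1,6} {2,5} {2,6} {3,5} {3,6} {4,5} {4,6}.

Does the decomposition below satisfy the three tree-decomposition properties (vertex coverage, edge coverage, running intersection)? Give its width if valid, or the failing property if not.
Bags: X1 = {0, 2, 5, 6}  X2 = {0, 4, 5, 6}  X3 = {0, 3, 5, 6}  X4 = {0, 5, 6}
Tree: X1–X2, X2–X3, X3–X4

A tree decomposition must satisfy three properties: every vertex lies in some bag; for every edge, both endpoints lie together in some bag; and for every vertex, the bags containing it form a connected subtree. Here vertex 1 appears in no bag, so the decomposition is invalid.

No — vertex 1 appears in no bag.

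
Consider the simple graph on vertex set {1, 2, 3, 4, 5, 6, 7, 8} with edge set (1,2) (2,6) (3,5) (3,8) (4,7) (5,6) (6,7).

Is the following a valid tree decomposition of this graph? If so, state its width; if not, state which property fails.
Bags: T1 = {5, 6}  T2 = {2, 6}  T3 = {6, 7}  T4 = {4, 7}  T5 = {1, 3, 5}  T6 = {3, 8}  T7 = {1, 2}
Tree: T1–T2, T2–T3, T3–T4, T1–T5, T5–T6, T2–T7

No — bags containing vertex 1 are not connected in the tree.

A tree decomposition must satisfy three properties: every vertex lies in some bag; for every edge, both endpoints lie together in some bag; and for every vertex, the bags containing it form a connected subtree. Here bags containing vertex 1 are not connected in the tree, so the decomposition is invalid.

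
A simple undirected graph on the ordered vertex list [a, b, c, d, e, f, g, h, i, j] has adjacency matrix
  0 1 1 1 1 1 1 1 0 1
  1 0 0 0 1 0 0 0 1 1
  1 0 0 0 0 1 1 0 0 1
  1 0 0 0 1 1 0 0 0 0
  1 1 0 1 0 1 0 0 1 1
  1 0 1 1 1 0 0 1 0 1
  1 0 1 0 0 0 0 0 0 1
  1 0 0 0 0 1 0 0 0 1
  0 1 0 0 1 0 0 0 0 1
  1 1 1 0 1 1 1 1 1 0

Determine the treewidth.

3

A width-3 tree decomposition is:
Bags: B1 = {a, e, f, j}  B2 = {a, d, e, f}  B3 = {a, b, e, j}  B4 = {a, c, f, j}  B5 = {a, c, g, j}  B6 = {a, f, h, j}  B7 = {b, e, i, j}
Tree: B1–B2, B1–B3, B1–B4, B4–B5, B1–B6, B3–B7
The largest bag has 4 vertices, giving width 3; this decomposition certifies tw(G) ≤ 3. On the other hand G contains the 4-clique {a, d, e, f}. A clique must lie in a single bag of any decomposition, so no decomposition can have width below 3. Therefore the treewidth is 3.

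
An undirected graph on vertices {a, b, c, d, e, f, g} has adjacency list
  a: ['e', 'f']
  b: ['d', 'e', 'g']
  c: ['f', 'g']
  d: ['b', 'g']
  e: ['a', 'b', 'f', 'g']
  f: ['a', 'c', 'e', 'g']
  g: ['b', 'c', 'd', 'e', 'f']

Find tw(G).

A width-2 tree decomposition is:
Bags: B1 = {e, f, g}  B2 = {b, e, g}  B3 = {a, e, f}  B4 = {c, f, g}  B5 = {b, d, g}
Tree: B1–B2, B1–B3, B1–B4, B2–B5
Each bag holds 3 vertices, so the decomposition has width 2, which upper-bounds the treewidth. For the lower bound, the 3 vertices {b, d, g} are pairwise adjacent, and any tree decomposition puts a clique entirely inside one bag — forcing width ≥ 2. Combining the bounds, tw(G) = 2.

2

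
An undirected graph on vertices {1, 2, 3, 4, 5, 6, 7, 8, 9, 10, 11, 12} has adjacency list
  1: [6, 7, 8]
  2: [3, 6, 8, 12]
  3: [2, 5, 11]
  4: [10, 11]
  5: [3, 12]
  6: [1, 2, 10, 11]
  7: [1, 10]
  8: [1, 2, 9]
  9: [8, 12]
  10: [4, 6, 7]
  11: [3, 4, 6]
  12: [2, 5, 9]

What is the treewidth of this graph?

A width-3 tree decomposition is:
Bags: B1 = {1, 4, 7, 10}  B2 = {1, 4, 6, 10}  B3 = {1, 4, 6, 11}  B4 = {1, 6, 8, 11}  B5 = {2, 6, 8, 11}  B6 = {2, 3, 8, 11}  B7 = {2, 3, 8, 9}  B8 = {2, 3, 9, 12}  B9 = {3, 5, 9, 12}
Tree: B1–B2, B2–B3, B3–B4, B4–B5, B5–B6, B6–B7, B7–B8, B8–B9
The largest bag has 4 vertices, giving width 3; this decomposition certifies tw(G) ≤ 3. For the lower bound: the 4 vertex sets {4,7,10}, {1}, {6}, {2,3,8,11} are disjoint, each induces a connected subgraph, and every pair is joined by at least one edge of G. Contracting each set to a single vertex therefore yields K_{4} as a minor, and since treewidth is minor-monotone, tw(G) ≥ tw(K_{4}) = 3. Combining the bounds, tw(G) = 3.

3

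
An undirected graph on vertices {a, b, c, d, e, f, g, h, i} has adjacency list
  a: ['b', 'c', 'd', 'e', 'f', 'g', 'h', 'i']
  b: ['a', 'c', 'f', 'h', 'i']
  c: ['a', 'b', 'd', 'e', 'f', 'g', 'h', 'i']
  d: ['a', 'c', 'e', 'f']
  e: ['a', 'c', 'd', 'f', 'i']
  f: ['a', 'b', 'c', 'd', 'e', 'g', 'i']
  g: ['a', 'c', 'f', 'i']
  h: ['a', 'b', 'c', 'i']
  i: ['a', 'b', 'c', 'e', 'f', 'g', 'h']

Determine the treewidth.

4

A width-4 tree decomposition is:
Bags: B1 = {a, c, e, f, i}  B2 = {a, c, d, e, f}  B3 = {a, c, f, g, i}  B4 = {a, b, c, f, i}  B5 = {a, b, c, h, i}
Tree: B1–B2, B1–B3, B3–B4, B4–B5
Every bag has size at most 5, so the width is 5 − 1 = 4 and tw(G) ≤ 4. On the other hand G contains the 5-clique {a, b, c, h, i}. A clique must lie in a single bag of any decomposition, so no decomposition can have width below 4. Hence tw(G) = 4 exactly.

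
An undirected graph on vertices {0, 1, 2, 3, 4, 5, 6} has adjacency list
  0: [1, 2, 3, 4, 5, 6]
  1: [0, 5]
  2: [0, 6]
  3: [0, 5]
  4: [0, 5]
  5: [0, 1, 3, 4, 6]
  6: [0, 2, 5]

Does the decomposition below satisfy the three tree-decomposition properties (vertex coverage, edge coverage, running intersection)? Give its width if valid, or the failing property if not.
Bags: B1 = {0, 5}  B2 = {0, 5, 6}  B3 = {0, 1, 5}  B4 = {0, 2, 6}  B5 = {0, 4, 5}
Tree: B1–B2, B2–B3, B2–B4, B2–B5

A tree decomposition must satisfy three properties: every vertex lies in some bag; for every edge, both endpoints lie together in some bag; and for every vertex, the bags containing it form a connected subtree. Here vertex 3 appears in no bag, so the decomposition is invalid.

No — vertex 3 appears in no bag.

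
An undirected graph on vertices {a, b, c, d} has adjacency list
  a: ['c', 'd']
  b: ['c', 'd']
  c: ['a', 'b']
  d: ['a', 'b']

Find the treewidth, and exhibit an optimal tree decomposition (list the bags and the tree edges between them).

Treewidth 2.
One such decomposition:
Bags: B1 = {a, c, d}  B2 = {b, c, d}
Tree: B1–B2

Each bag holds 3 vertices, so the decomposition has width 2, which upper-bounds the treewidth. Since c–a–d–b–c is a cycle in G, G is not acyclic. Forests are exactly the graphs of treewidth ≤ 1, so tw(G) ≥ 2. Hence tw(G) = 2 exactly.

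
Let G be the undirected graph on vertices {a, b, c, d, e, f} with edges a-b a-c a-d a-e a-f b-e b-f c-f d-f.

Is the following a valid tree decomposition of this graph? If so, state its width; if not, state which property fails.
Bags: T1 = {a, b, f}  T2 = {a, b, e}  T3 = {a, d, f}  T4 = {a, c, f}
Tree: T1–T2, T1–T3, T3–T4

Checking the three conditions: (i) the bags cover all of {a, b, c, d, e, f}; (ii) for each edge, some bag contains both endpoints; (iii) the bags containing any fixed vertex form a subtree. All hold, so the decomposition is valid with width 3 − 1 = 2.

Yes; width 2.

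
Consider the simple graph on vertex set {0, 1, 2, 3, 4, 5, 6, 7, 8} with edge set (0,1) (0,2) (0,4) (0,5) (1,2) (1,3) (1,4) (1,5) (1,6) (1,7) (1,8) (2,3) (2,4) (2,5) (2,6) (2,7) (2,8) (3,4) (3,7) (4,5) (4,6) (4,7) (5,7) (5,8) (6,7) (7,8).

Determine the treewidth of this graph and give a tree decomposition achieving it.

Treewidth 4.
Bags: B1 = {1, 2, 4, 5, 7}  B2 = {1, 2, 5, 7, 8}  B3 = {1, 2, 4, 6, 7}  B4 = {0, 1, 2, 4, 5}  B5 = {1, 2, 3, 4, 7}
Tree: B1–B2, B1–B3, B1–B4, B1–B5

Each bag holds 5 vertices, so the decomposition has width 4, which upper-bounds the treewidth. Conversely, {1, 2, 5, 7, 8} is a clique of size 5, and the vertices of any clique must share a bag in every tree decomposition; so some bag has ≥ 5 vertices and tw(G) ≥ 4. Combining the bounds, tw(G) = 4.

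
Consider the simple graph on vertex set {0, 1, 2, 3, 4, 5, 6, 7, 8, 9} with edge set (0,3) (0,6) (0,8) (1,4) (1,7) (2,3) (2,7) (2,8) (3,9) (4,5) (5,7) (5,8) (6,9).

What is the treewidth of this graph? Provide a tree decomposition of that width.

Each bag holds 3 vertices, so the decomposition has width 2, which upper-bounds the treewidth. For the lower bound, G contains the cycle 9–6–0–3–9, so G is not a forest; only forests have treewidth ≤ 1, hence tw(G) ≥ 2. Combining the bounds, tw(G) = 2.

Treewidth 2.
One such decomposition:
Bags: B1 = {3, 6, 9}  B2 = {0, 3, 6}  B3 = {0, 2, 3}  B4 = {0, 2, 8}  B5 = {2, 7, 8}  B6 = {5, 7, 8}  B7 = {1, 5, 7}  B8 = {1, 4, 5}
Tree: B1–B2, B2–B3, B3–B4, B4–B5, B5–B6, B6–B7, B7–B8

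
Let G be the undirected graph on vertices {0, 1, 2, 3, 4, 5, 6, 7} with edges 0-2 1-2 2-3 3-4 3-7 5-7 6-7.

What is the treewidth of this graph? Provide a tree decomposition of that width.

Each bag holds 2 vertices, so the decomposition has width 1, which upper-bounds the treewidth. Any graph with an edge has treewidth ≥ 1, and G has the edge 3–2. Combining the bounds, tw(G) = 1.

Treewidth 1.
One optimal decomposition is:
Bags: B1 = {2, 3}  B2 = {3, 7}  B3 = {5, 7}  B4 = {0, 2}  B5 = {3, 4}  B6 = {1, 2}  B7 = {6, 7}
Tree: B1–B2, B2–B3, B1–B4, B2–B5, B4–B6, B3–B7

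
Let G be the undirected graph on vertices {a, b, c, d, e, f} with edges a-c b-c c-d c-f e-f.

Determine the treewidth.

A width-1 tree decomposition is:
Bags: B1 = {b, c}  B2 = {c, d}  B3 = {c, f}  B4 = {a, c}  B5 = {e, f}
Tree: B1–B2, B2–B3, B2–B4, B3–B5
Every bag has size at most 2, so the width is 2 − 1 = 1 and tw(G) ≤ 1. Since G has at least one edge (e.g. c–b), it is not an edgeless graph, so tw(G) ≥ 1. Hence tw(G) = 1 exactly.

1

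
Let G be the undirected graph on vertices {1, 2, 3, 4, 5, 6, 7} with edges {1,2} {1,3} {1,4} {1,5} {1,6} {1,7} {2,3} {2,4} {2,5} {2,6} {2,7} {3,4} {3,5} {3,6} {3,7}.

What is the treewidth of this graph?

A width-3 tree decomposition is:
Bags: B1 = {1, 2, 3, 4}  B2 = {1, 2, 3, 5}  B3 = {1, 2, 3, 6}  B4 = {1, 2, 3, 7}
Tree: B1–B2, B2–B3, B1–B4
Every bag has size at most 4, so the width is 4 − 1 = 3 and tw(G) ≤ 3. Conversely, {1, 2, 3, 4} is a clique of size 4, and the vertices of any clique must share a bag in every tree decomposition; so some bag has ≥ 4 vertices and tw(G) ≥ 3. Therefore the treewidth is 3.

3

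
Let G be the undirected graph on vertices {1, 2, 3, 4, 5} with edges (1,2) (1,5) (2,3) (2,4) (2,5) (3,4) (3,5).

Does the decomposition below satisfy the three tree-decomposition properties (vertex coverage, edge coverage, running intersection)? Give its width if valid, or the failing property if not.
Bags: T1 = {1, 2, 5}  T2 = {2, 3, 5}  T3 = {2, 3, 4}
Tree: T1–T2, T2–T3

Yes; width 2.

Checking the three conditions: (i) the bags cover all of {1, 2, 3, 4, 5}; (ii) for each edge, some bag contains both endpoints; (iii) the bags containing any fixed vertex form a subtree. All hold, so the decomposition is valid with width 3 − 1 = 2.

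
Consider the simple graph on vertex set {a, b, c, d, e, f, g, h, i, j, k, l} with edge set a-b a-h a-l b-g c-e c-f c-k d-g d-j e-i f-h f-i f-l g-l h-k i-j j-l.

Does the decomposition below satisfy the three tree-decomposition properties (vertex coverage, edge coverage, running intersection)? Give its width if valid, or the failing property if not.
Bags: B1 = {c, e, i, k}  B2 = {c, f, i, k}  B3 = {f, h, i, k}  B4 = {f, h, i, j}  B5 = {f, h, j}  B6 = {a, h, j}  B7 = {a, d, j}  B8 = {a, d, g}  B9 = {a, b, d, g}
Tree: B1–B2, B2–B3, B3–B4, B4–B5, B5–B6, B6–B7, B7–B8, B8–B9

A tree decomposition must satisfy three properties: every vertex lies in some bag; for every edge, both endpoints lie together in some bag; and for every vertex, the bags containing it form a connected subtree. Here vertex l appears in no bag, so the decomposition is invalid.

No — vertex l appears in no bag.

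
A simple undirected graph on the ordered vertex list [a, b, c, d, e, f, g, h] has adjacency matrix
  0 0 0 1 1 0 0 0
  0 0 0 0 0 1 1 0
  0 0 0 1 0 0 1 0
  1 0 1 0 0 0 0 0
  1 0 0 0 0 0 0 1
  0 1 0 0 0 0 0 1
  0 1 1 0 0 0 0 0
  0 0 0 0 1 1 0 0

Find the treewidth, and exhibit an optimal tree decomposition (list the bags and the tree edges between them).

Treewidth 2.
One optimal decomposition is:
Bags: B1 = {b, c, g}  B2 = {b, c, d}  B3 = {a, b, d}  B4 = {a, b, e}  B5 = {b, e, h}  B6 = {b, f, h}
Tree: B1–B2, B2–B3, B3–B4, B4–B5, B5–B6

The largest bag has 3 vertices, giving width 2; this decomposition certifies tw(G) ≤ 2. Since b–g–c–d–a–e–h–f–b is a cycle in G, G is not acyclic. Forests are exactly the graphs of treewidth ≤ 1, so tw(G) ≥ 2. Therefore the treewidth is 2.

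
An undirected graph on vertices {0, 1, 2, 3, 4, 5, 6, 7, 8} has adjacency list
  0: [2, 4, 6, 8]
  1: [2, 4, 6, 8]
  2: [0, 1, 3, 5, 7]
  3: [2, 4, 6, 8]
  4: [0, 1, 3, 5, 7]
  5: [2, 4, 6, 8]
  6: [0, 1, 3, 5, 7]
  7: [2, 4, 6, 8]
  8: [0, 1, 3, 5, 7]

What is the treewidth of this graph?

4

A width-4 tree decomposition is:
Bags: B1 = {0, 2, 4, 6, 8}  B2 = {2, 4, 5, 6, 8}  B3 = {1, 2, 4, 6, 8}  B4 = {2, 3, 4, 6, 8}  B5 = {2, 4, 6, 7, 8}
Tree: B1–B2, B2–B3, B3–B4, B4–B5
Every bag has size at most 5, so the width is 5 − 1 = 4 and tw(G) ≤ 4. For the lower bound: the 5 vertex sets {0,4}, {5,8}, {1,6}, {2}, {3} are disjoint, each induces a connected subgraph, and every pair is joined by at least one edge of G. Contracting each set to a single vertex therefore yields K_{5} as a minor, and since treewidth is minor-monotone, tw(G) ≥ tw(K_{5}) = 4. Combining the bounds, tw(G) = 4.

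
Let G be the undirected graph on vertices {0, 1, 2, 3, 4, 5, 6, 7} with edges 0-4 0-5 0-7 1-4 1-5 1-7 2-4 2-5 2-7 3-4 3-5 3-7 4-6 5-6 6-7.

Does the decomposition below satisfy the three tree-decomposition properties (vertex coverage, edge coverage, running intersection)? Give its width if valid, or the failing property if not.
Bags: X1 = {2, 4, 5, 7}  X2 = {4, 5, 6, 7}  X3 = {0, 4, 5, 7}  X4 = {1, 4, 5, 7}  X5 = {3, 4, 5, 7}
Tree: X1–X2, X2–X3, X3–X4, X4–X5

Every vertex of G appears in some bag (union = {0, 1, 2, 3, 4, 5, 6, 7}); every edge is covered by a bag; and for each vertex v the set of bags containing v is connected in the bag tree. The decomposition is therefore valid. The largest bag has 4 vertices, so the width is 3.

Yes; width 3.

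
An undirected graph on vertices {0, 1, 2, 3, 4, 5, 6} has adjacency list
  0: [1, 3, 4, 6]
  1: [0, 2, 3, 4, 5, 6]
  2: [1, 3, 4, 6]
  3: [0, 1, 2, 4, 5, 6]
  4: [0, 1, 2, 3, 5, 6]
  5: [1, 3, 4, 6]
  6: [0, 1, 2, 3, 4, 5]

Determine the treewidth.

A width-4 tree decomposition is:
Bags: B1 = {1, 2, 3, 4, 6}  B2 = {1, 3, 4, 5, 6}  B3 = {0, 1, 3, 4, 6}
Tree: B1–B2, B1–B3
The largest bag has 5 vertices, giving width 4; this decomposition certifies tw(G) ≤ 4. Conversely, {0, 1, 3, 4, 6} is a clique of size 5, and the vertices of any clique must share a bag in every tree decomposition; so some bag has ≥ 5 vertices and tw(G) ≥ 4. The upper and lower bounds meet at 4, so that is the treewidth.

4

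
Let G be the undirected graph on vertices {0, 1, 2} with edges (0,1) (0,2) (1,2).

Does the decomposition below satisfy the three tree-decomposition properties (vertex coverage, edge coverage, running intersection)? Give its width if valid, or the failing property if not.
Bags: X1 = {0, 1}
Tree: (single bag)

A tree decomposition must satisfy three properties: every vertex lies in some bag; for every edge, both endpoints lie together in some bag; and for every vertex, the bags containing it form a connected subtree. Here vertex 2 appears in no bag, so the decomposition is invalid.

No — vertex 2 appears in no bag.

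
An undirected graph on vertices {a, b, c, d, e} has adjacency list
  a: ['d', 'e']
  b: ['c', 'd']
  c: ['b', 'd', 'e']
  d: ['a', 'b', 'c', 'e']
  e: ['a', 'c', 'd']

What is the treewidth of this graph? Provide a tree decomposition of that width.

Every bag has size at most 3, so the width is 3 − 1 = 2 and tw(G) ≤ 2. Conversely, {c, d, e} is a clique of size 3, and the vertices of any clique must share a bag in every tree decomposition; so some bag has ≥ 3 vertices and tw(G) ≥ 2. The upper and lower bounds meet at 2, so that is the treewidth.

Treewidth 2.
One optimal decomposition is:
Bags: B1 = {c, d, e}  B2 = {b, c, d}  B3 = {a, d, e}
Tree: B1–B2, B1–B3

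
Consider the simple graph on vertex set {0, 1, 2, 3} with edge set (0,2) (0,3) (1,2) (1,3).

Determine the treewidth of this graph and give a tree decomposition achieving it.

Treewidth 2.
Bags: B1 = {0, 1, 3}  B2 = {0, 1, 2}
Tree: B1–B2

Each bag holds 3 vertices, so the decomposition has width 2, which upper-bounds the treewidth. Since 0–3–1–2–0 is a cycle in G, G is not acyclic. Forests are exactly the graphs of treewidth ≤ 1, so tw(G) ≥ 2. Hence tw(G) = 2 exactly.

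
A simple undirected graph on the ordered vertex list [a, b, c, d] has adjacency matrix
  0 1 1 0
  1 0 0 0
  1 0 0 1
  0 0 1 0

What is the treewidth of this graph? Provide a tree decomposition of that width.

Every bag has size at most 2, so the width is 2 − 1 = 1 and tw(G) ≤ 1. Any graph with an edge has treewidth ≥ 1, and G has the edge b–a. Combining the bounds, tw(G) = 1.

Treewidth 1.
One optimal decomposition is:
Bags: B1 = {a, b}  B2 = {a, c}  B3 = {c, d}
Tree: B1–B2, B2–B3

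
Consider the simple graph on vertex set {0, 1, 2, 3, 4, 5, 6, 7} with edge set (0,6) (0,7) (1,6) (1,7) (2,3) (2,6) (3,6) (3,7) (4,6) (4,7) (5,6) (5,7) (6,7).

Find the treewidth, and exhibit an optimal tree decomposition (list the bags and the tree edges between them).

Treewidth 2.
One such decomposition:
Bags: B1 = {3, 6, 7}  B2 = {4, 6, 7}  B3 = {5, 6, 7}  B4 = {2, 3, 6}  B5 = {1, 6, 7}  B6 = {0, 6, 7}
Tree: B1–B2, B1–B3, B1–B4, B3–B5, B2–B6

Every bag has size at most 3, so the width is 3 − 1 = 2 and tw(G) ≤ 2. For the lower bound, the 3 vertices {2, 3, 6} are pairwise adjacent, and any tree decomposition puts a clique entirely inside one bag — forcing width ≥ 2. Combining the bounds, tw(G) = 2.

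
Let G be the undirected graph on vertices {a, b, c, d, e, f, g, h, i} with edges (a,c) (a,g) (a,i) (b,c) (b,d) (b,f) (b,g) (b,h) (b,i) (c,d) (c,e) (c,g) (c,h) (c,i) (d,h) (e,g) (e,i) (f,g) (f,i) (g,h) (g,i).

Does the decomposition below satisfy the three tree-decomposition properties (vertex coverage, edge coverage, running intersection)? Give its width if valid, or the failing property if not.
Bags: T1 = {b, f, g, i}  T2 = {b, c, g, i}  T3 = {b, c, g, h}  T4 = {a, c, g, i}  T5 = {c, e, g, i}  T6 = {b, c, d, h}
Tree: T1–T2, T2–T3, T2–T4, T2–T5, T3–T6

Vertex coverage: the bags together contain {a, b, c, d, e, f, g, h, i}, the full vertex set. Edge coverage: each edge of G has both endpoints in at least one bag. Running intersection: for every vertex, the bags containing it form a connected subtree. All three properties hold, so this is a valid tree decomposition of width max|bag| − 1 = 3, and hence tw(G) ≤ 3.

Yes; width 3.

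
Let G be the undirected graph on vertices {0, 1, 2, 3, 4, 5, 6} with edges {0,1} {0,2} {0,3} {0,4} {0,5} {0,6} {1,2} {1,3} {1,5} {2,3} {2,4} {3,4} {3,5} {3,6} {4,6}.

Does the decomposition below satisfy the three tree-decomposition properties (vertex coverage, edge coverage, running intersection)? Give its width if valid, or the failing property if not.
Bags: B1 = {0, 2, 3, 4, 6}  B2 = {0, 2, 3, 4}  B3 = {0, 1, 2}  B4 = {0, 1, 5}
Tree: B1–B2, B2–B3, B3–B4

No — edge (3,1) lies in no bag.

A tree decomposition must satisfy three properties: every vertex lies in some bag; for every edge, both endpoints lie together in some bag; and for every vertex, the bags containing it form a connected subtree. Here edge (3,1) lies in no bag, so the decomposition is invalid.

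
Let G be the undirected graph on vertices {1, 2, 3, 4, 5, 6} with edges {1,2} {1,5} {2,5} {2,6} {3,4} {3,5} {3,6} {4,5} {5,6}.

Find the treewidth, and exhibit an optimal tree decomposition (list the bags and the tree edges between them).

The largest bag has 3 vertices, giving width 2; this decomposition certifies tw(G) ≤ 2. Conversely, {1, 2, 5} is a clique of size 3, and the vertices of any clique must share a bag in every tree decomposition; so some bag has ≥ 3 vertices and tw(G) ≥ 2. Therefore the treewidth is 2.

Treewidth 2.
Bags: B1 = {2, 5, 6}  B2 = {1, 2, 5}  B3 = {3, 5, 6}  B4 = {3, 4, 5}
Tree: B1–B2, B1–B3, B3–B4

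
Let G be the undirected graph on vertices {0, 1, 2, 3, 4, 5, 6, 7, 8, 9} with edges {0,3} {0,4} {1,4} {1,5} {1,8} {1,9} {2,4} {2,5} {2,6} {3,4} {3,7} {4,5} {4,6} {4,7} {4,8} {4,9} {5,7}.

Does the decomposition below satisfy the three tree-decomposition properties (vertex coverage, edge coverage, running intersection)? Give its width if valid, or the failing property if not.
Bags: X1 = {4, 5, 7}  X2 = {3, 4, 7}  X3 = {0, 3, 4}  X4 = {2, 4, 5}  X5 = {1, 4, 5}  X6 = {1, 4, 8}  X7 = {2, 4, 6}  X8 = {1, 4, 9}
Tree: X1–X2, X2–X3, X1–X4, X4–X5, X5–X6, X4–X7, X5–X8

Yes; width 2.

Every vertex of G appears in some bag (union = {0, 1, 2, 3, 4, 5, 6, 7, 8, 9}); every edge is covered by a bag; and for each vertex v the set of bags containing v is connected in the bag tree. The decomposition is therefore valid. The largest bag has 3 vertices, so the width is 2.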